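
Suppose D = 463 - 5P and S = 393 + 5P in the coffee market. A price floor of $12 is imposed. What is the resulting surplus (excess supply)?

Surplus = 50

Equilibrium price would be P* = 7, so the floor at 12 binds.
At P = 12: D = 403, S = 453.
Surplus = 453 − 403 = 50.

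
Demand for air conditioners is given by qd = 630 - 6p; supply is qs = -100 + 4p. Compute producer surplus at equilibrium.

Equilibrium: 630 - 6p = -100 + 4p gives p* = 73, q* = 192.
Supply starts at p = 25 (where qs = 0).
PS = ½(73 − 25)(192) = 4608.

Producer surplus = 4608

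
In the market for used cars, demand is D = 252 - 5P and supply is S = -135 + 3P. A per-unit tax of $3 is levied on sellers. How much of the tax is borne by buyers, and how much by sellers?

Buyers bear $1.125, sellers bear $1.875

Pre-tax equilibrium: P* = 48.375, Q* = 10.125.
Tax on sellers shifts supply to S = -135 + 3(P − 3) = -144 + 3P.
252 - 5P = -144 + 3P gives buyer price Pb = 49.5; sellers receive Ps = 49.5 − 3 = 46.5.
New quantity: Q = 252 − 5(49.5) = 4.5.
Buyer burden = 49.5 − 48.375 = 1.125; seller burden = 48.375 − 46.5 = 1.875.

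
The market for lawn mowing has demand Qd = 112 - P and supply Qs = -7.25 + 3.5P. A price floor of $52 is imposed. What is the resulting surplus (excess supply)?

Surplus = 114.75

Equilibrium price would be P* = 26.5, so the floor at 52 binds.
At P = 52: Qd = 60, Qs = 174.75.
Surplus = 174.75 − 60 = 114.75.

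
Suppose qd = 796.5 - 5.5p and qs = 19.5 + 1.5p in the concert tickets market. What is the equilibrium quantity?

q* = 186

Set qd = qs: 796.5 - 5.5p = 19.5 + 1.5p.
777 = 7p, so p* = 111.
q* = 796.5 − 5.5(111) = 186.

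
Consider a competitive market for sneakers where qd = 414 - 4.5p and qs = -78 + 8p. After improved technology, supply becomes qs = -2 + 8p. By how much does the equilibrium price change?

Δp = -6.08

Original equilibrium: p* = 39.36, q* = 236.88.
New equilibrium: 414 - 4.5p = -2 + 8p, so 416 = 12.5p and p' = 33.28; q' = 414 − 4.5(33.28) = 264.24.
Change in price: 33.28 − 39.36 = -6.08.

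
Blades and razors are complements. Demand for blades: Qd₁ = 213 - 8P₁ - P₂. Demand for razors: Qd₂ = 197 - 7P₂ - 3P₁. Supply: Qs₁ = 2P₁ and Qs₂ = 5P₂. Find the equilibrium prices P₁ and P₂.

P₁ = 2359/117, P₂ = 1331/117

Market 1: 213 - 8P₁ - P₂ = 2P₁ → 10P₁ + P₂ = 213.
Market 2: 12P₂ + 3P₁ = 197.
Eliminating P₂: 12×(1) − 1×(2) gives 117P₁ = 2359, so P₁ = 2359/117.
Back-substitute into (2): P₂ = (197 − 3×2359/117) / 12 = 1331/117.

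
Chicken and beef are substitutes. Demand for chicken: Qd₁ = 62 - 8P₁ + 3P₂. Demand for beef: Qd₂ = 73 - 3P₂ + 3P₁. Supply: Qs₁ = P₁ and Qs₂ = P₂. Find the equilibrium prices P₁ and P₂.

P₁ = 467/27, P₂ = 281/9

Market 1: 62 - 8P₁ + 3P₂ = P₁ → 9P₁ - 3P₂ = 62.
Market 2: 4P₂ - 3P₁ = 73.
Eliminating P₂: 4×(1) + 3×(2) gives 27P₁ = 467, so P₁ = 467/27.
Back-substitute into (2): P₂ = (73 + 3×467/27) / 4 = 281/9.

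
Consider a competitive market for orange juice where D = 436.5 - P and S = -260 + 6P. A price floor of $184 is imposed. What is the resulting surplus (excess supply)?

Surplus = 591.5

Equilibrium price would be P* = 99.5, so the floor at 184 binds.
At P = 184: D = 252.5, S = 844.
Surplus = 844 − 252.5 = 591.5.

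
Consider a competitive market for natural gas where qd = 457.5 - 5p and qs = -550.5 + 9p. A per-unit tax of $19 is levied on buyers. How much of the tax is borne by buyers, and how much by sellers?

Pre-tax equilibrium: p* = 72, q* = 97.5.
Tax on buyers shifts demand to qd = 457.5 − 5(p + 19) = 362.5 - 5p.
362.5 - 5p = -550.5 + 9p gives seller price ps = 913/14; buyers pay pb = 913/14 + 19 = 1179/14.
New quantity: q = 457.5 − 5(1179/14) = 255/7.
Buyer burden = 1179/14 − 72 = 171/14; seller burden = 72 − 913/14 = 95/14.

Buyers bear 171/14, sellers bear 95/14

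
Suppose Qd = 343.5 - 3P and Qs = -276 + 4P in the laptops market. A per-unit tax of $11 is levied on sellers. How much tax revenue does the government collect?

Pre-tax equilibrium: P* = 88.5, Q* = 78.
Tax on sellers shifts supply to Qs = -276 + 4(P − 11) = -320 + 4P.
343.5 - 3P = -320 + 4P gives buyer price Pb = 1327/14; sellers receive Ps = 1327/14 − 11 = 1173/14.
New quantity: Q = 343.5 − 3(1327/14) = 414/7.
Revenue = 11 × 414/7 = 4554/7.

Tax revenue = 4554/7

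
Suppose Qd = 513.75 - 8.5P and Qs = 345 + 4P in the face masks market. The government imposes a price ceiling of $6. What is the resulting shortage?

Equilibrium price would be P* = 13.5, so the ceiling at 6 binds.
At P = 6: Qd = 513.75 − 8.5(6) = 462.75, Qs = 345 + 4(6) = 369.
Shortage = 462.75 − 369 = 93.75.

Shortage = 93.75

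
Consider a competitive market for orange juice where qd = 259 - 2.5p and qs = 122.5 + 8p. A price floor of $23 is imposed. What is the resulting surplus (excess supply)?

Surplus = 105

Equilibrium price would be p* = 13, so the floor at 23 binds.
At p = 23: qd = 201.5, qs = 306.5.
Surplus = 306.5 − 201.5 = 105.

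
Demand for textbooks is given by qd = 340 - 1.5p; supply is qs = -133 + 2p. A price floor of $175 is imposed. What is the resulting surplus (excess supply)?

Surplus = 139.5

Equilibrium price would be p* = 946/7, so the floor at 175 binds.
At p = 175: qd = 77.5, qs = 217.
Surplus = 217 − 77.5 = 139.5.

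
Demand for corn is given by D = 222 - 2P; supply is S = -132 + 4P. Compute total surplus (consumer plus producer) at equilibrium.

Equilibrium: 222 - 2P = -132 + 4P gives P* = 59, Q* = 104.
Demand choke price: P = 111; supply starts at P = 33.
CS = ½(111 − 59)(104) = 2704; PS = ½(59 − 33)(104) = 1352.

Total surplus = 4056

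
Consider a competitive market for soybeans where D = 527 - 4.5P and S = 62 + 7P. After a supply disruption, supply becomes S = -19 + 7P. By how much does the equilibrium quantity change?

ΔQ = -729/23

Original equilibrium: P* = 930/23, Q* = 7936/23.
New equilibrium: 527 - 4.5P = -19 + 7P, so 546 = 11.5P and P' = 1092/23; Q' = 527 − 4.5(1092/23) = 7207/23.
Change in quantity: 7207/23 − 7936/23 = -729/23.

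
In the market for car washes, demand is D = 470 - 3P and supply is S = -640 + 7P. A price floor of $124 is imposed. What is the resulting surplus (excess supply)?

Equilibrium price would be P* = 111, so the floor at 124 binds.
At P = 124: D = 98, S = 228.
Surplus = 228 − 98 = 130.

Surplus = 130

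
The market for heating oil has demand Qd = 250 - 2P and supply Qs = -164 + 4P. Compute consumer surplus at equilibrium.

Consumer surplus = 3136

Equilibrium: 250 - 2P = -164 + 4P gives P* = 69, Q* = 112.
Demand choke price (Qd = 0): P = 125.
CS = ½(125 − 69)(112) = 3136.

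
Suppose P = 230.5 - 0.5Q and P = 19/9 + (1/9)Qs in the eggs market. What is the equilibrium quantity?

Set the two price expressions equal: 230.5 - 0.5Q = 19/9 + (1/9)Q.
4111/18 = (11/18)Q, so Q* = 4111/11.
P* = 230.5 − (0.5)(4111/11) = 480/11.

Q* = 4111/11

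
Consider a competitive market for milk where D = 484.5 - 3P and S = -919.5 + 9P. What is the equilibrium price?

Set D = S: 484.5 - 3P = -919.5 + 9P.
1404 = 12P, so P* = 117.
Q* = 484.5 − 3(117) = 133.5.

P* = 117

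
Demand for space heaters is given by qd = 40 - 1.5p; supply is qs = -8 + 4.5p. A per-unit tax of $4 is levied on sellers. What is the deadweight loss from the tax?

Pre-tax equilibrium: p* = 8, q* = 28.
Tax on sellers shifts supply to qs = -8 + 4.5(p − 4) = -26 + 4.5p.
40 - 1.5p = -26 + 4.5p gives buyer price pb = 11; sellers receive ps = 11 − 4 = 7.
New quantity: q = 40 − 1.5(11) = 23.5.
DWL = ½ × 4 × (28 − 23.5) = 9.

Deadweight loss = 9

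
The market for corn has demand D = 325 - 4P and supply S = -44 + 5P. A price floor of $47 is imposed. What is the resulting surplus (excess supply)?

Surplus = 54

Equilibrium price would be P* = 41, so the floor at 47 binds.
At P = 47: D = 137, S = 191.
Surplus = 191 − 137 = 54.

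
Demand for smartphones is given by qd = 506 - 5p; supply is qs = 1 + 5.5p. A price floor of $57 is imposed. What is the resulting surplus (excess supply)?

Equilibrium price would be p* = 1010/21, so the floor at 57 binds.
At p = 57: qd = 221, qs = 314.5.
Surplus = 314.5 − 221 = 93.5.

Surplus = 93.5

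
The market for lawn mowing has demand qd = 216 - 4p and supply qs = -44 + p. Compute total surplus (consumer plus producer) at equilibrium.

Total surplus = 40

Equilibrium: 216 - 4p = -44 + p gives p* = 52, q* = 8.
Demand choke price: p = 54; supply starts at p = 44.
CS = ½(54 − 52)(8) = 8; PS = ½(52 − 44)(8) = 32.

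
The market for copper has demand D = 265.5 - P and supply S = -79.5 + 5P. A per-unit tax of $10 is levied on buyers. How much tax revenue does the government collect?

Tax revenue = 5990/3

Pre-tax equilibrium: P* = 57.5, Q* = 208.
Tax on buyers shifts demand to D = 265.5 − 1(P + 10) = 255.5 - P.
255.5 - P = -79.5 + 5P gives seller price Ps = 335/6; buyers pay Pb = 335/6 + 10 = 395/6.
New quantity: Q = 265.5 − 1(395/6) = 599/3.
Revenue = 10 × 599/3 = 5990/3.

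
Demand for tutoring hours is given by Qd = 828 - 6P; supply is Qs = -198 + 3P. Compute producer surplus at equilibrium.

Equilibrium: 828 - 6P = -198 + 3P gives P* = 114, Q* = 144.
Supply starts at P = 66 (where Qs = 0).
PS = ½(114 − 66)(144) = 3456.

Producer surplus = 3456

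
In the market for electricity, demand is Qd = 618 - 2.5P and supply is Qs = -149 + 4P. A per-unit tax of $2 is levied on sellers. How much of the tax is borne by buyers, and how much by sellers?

Pre-tax equilibrium: P* = 118, Q* = 323.
Tax on sellers shifts supply to Qs = -149 + 4(P − 2) = -157 + 4P.
618 - 2.5P = -157 + 4P gives buyer price Pb = 1550/13; sellers receive Ps = 1550/13 − 2 = 1524/13.
New quantity: Q = 618 − 2.5(1550/13) = 4159/13.
Buyer burden = 1550/13 − 118 = 16/13; seller burden = 118 − 1524/13 = 10/13.

Buyers bear 16/13, sellers bear 10/13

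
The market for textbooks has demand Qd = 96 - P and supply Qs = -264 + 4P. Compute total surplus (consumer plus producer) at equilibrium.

Equilibrium: 96 - P = -264 + 4P gives P* = 72, Q* = 24.
Demand choke price: P = 96; supply starts at P = 66.
CS = ½(96 − 72)(24) = 288; PS = ½(72 − 66)(24) = 72.

Total surplus = 360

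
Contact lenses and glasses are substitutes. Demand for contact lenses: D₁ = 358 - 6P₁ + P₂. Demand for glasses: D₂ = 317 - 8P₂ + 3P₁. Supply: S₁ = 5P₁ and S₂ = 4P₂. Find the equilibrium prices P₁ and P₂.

P₁ = 4613/129, P₂ = 4561/129

Market 1: 358 - 6P₁ + P₂ = 5P₁ → 11P₁ - P₂ = 358.
Market 2: 12P₂ - 3P₁ = 317.
Eliminating P₂: 12×(1) + 1×(2) gives 129P₁ = 4613, so P₁ = 4613/129.
Back-substitute into (2): P₂ = (317 + 3×4613/129) / 12 = 4561/129.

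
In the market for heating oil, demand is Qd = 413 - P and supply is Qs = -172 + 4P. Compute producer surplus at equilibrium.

Equilibrium: 413 - P = -172 + 4P gives P* = 117, Q* = 296.
Supply starts at P = 43 (where Qs = 0).
PS = ½(117 − 43)(296) = 10952.

Producer surplus = 10952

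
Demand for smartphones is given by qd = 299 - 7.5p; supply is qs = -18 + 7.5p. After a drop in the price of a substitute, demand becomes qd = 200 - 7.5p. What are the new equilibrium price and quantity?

p' = 218/15, q' = 91

Original equilibrium: p* = 317/15, q* = 140.5.
New equilibrium: 200 - 7.5p = -18 + 7.5p, so 218 = 15p and p' = 218/15; q' = 200 − 7.5(218/15) = 91.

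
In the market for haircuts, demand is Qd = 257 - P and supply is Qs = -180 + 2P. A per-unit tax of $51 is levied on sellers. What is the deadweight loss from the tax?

Deadweight loss = 867

Pre-tax equilibrium: P* = 437/3, Q* = 334/3.
Tax on sellers shifts supply to Qs = -180 + 2(P − 51) = -282 + 2P.
257 - P = -282 + 2P gives buyer price Pb = 539/3; sellers receive Ps = 539/3 − 51 = 386/3.
New quantity: Q = 257 − 1(539/3) = 232/3.
DWL = ½ × 51 × (334/3 − 232/3) = 867.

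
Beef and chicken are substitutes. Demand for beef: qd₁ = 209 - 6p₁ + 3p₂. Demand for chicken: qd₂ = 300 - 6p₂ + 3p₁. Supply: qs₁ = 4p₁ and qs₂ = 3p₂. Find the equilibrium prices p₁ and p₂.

p₁ = 103/3, p₂ = 403/9

Market 1: 209 - 6p₁ + 3p₂ = 4p₁ → 10p₁ - 3p₂ = 209.
Market 2: 9p₂ - 3p₁ = 300.
Eliminating p₂: 9×(1) + 3×(2) gives 81p₁ = 2781, so p₁ = 103/3.
Back-substitute into (2): p₂ = (300 + 3×103/3) / 9 = 403/9.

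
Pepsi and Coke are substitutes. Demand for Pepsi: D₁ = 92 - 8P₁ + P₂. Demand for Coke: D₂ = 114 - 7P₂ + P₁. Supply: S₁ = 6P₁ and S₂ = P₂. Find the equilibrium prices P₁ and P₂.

Market 1: 92 - 8P₁ + P₂ = 6P₁ → 14P₁ - P₂ = 92.
Market 2: 8P₂ - P₁ = 114.
Eliminating P₂: 8×(1) + 1×(2) gives 111P₁ = 850, so P₁ = 850/111.
Back-substitute into (2): P₂ = (114 + 1×850/111) / 8 = 1688/111.

P₁ = 850/111, P₂ = 1688/111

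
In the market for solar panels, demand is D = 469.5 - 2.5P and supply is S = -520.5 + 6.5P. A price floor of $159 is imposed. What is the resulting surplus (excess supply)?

Surplus = 441

Equilibrium price would be P* = 110, so the floor at 159 binds.
At P = 159: D = 72, S = 513.
Surplus = 513 − 72 = 441.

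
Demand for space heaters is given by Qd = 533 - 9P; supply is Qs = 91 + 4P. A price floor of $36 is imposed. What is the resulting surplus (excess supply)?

Equilibrium price would be P* = 34, so the floor at 36 binds.
At P = 36: Qd = 209, Qs = 235.
Surplus = 235 − 209 = 26.

Surplus = 26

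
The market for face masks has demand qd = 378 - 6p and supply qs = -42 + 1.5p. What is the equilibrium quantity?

q* = 42

Set qd = qs: 378 - 6p = -42 + 1.5p.
420 = 7.5p, so p* = 56.
q* = 378 − 6(56) = 42.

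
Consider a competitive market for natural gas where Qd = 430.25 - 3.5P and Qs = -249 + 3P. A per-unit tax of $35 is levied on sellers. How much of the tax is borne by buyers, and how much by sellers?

Pre-tax equilibrium: P* = 104.5, Q* = 64.5.
Tax on sellers shifts supply to Qs = -249 + 3(P − 35) = -354 + 3P.
430.25 - 3.5P = -354 + 3P gives buyer price Pb = 3137/26; sellers receive Ps = 3137/26 − 35 = 2227/26.
New quantity: Q = 430.25 − 3.5(3137/26) = 207/26.
Buyer burden = 3137/26 − 104.5 = 210/13; seller burden = 104.5 − 2227/26 = 245/13.

Buyers bear 210/13, sellers bear 245/13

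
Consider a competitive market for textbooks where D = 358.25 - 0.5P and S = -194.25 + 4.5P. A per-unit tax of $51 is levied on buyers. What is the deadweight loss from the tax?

Deadweight loss = 585.225

Pre-tax equilibrium: P* = 110.5, Q* = 303.
Tax on buyers shifts demand to D = 358.25 − 0.5(P + 51) = 332.75 - 0.5P.
332.75 - 0.5P = -194.25 + 4.5P gives seller price Ps = 105.4; buyers pay Pb = 105.4 + 51 = 156.4.
New quantity: Q = 358.25 − 0.5(156.4) = 280.05.
DWL = ½ × 51 × (303 − 280.05) = 585.225.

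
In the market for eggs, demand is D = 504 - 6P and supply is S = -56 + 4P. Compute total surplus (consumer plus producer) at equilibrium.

Total surplus = 5880

Equilibrium: 504 - 6P = -56 + 4P gives P* = 56, Q* = 168.
Demand choke price: P = 84; supply starts at P = 14.
CS = ½(84 − 56)(168) = 2352; PS = ½(56 − 14)(168) = 3528.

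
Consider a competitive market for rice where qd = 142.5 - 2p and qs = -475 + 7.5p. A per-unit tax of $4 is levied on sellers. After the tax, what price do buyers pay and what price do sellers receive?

Pre-tax equilibrium: p* = 65, q* = 12.5.
Tax on sellers shifts supply to qs = -475 + 7.5(p − 4) = -505 + 7.5p.
142.5 - 2p = -505 + 7.5p gives buyer price pb = 1295/19; sellers receive ps = 1295/19 − 4 = 1219/19.
New quantity: q = 142.5 − 2(1295/19) = 235/38.

Buyers pay 1295/19, sellers receive 1219/19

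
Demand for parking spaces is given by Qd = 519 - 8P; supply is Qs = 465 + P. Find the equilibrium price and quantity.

P* = 6, Q* = 471

Set Qd = Qs: 519 - 8P = 465 + P.
54 = 9P, so P* = 6.
Q* = 519 − 8(6) = 471.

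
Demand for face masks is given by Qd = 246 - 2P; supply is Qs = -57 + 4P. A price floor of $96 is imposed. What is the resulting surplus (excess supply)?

Equilibrium price would be P* = 50.5, so the floor at 96 binds.
At P = 96: Qd = 54, Qs = 327.
Surplus = 327 − 54 = 273.

Surplus = 273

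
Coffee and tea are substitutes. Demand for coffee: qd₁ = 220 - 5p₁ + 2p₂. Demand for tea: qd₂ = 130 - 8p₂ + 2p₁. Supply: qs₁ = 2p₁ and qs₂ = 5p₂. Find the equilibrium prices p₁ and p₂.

p₁ = 1040/29, p₂ = 450/29

Market 1: 220 - 5p₁ + 2p₂ = 2p₁ → 7p₁ - 2p₂ = 220.
Market 2: 13p₂ - 2p₁ = 130.
Eliminating p₂: 13×(1) + 2×(2) gives 87p₁ = 3120, so p₁ = 1040/29.
Back-substitute into (2): p₂ = (130 + 2×1040/29) / 13 = 450/29.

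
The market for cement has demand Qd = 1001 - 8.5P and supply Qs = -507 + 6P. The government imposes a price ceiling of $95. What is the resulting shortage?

Shortage = 130.5

Equilibrium price would be P* = 104, so the ceiling at 95 binds.
At P = 95: Qd = 1001 − 8.5(95) = 193.5, Qs = -507 + 6(95) = 63.
Shortage = 193.5 − 63 = 130.5.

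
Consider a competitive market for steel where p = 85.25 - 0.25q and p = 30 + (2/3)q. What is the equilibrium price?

p* = 772/11

Set the two price expressions equal: 85.25 - 0.25q = 30 + (2/3)q.
55.25 = (11/12)q, so q* = 663/11.
p* = 85.25 − (0.25)(663/11) = 772/11.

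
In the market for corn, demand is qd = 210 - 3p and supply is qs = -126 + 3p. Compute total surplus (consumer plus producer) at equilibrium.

Total surplus = 588

Equilibrium: 210 - 3p = -126 + 3p gives p* = 56, q* = 42.
Demand choke price: p = 70; supply starts at p = 42.
CS = ½(70 − 56)(42) = 294; PS = ½(56 − 42)(42) = 294.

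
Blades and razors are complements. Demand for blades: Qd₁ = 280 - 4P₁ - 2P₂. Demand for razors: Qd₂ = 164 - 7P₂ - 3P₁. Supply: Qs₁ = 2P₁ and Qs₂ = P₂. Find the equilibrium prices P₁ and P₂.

P₁ = 956/21, P₂ = 24/7

Market 1: 280 - 4P₁ - 2P₂ = 2P₁ → 6P₁ + 2P₂ = 280.
Market 2: 8P₂ + 3P₁ = 164.
Eliminating P₂: 8×(1) − 2×(2) gives 42P₁ = 1912, so P₁ = 956/21.
Back-substitute into (2): P₂ = (164 − 3×956/21) / 8 = 24/7.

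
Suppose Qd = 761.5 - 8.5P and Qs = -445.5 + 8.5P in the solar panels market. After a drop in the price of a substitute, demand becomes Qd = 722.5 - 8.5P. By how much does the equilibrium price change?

Original equilibrium: P* = 71, Q* = 158.
New equilibrium: 722.5 - 8.5P = -445.5 + 8.5P, so 1168 = 17P and P' = 1168/17; Q' = 722.5 − 8.5(1168/17) = 138.5.
Change in price: 1168/17 − 71 = -39/17.

ΔP = -39/17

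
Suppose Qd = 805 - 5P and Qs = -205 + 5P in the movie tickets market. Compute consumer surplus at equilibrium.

Consumer surplus = 9000

Equilibrium: 805 - 5P = -205 + 5P gives P* = 101, Q* = 300.
Demand choke price (Qd = 0): P = 161.
CS = ½(161 − 101)(300) = 9000.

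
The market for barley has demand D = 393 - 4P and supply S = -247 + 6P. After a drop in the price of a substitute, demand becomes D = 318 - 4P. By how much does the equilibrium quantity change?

Original equilibrium: P* = 64, Q* = 137.
New equilibrium: 318 - 4P = -247 + 6P, so 565 = 10P and P' = 56.5; Q' = 318 − 4(56.5) = 92.
Change in quantity: 92 − 137 = -45.

ΔQ = -45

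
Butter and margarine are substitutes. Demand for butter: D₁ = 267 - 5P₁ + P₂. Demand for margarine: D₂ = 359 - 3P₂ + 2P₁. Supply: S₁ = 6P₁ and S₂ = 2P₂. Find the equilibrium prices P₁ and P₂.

P₁ = 1694/53, P₂ = 4483/53

Market 1: 267 - 5P₁ + P₂ = 6P₁ → 11P₁ - P₂ = 267.
Market 2: 5P₂ - 2P₁ = 359.
Eliminating P₂: 5×(1) + 1×(2) gives 53P₁ = 1694, so P₁ = 1694/53.
Back-substitute into (2): P₂ = (359 + 2×1694/53) / 5 = 4483/53.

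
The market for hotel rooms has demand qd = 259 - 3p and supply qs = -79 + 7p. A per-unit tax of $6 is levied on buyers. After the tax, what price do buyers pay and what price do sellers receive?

Pre-tax equilibrium: p* = 33.8, q* = 157.6.
Tax on buyers shifts demand to qd = 259 − 3(p + 6) = 241 - 3p.
241 - 3p = -79 + 7p gives seller price ps = 32; buyers pay pb = 32 + 6 = 38.
New quantity: q = 259 − 3(38) = 145.

Buyers pay $38, sellers receive $32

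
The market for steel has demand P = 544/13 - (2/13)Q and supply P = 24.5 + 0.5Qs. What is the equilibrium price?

Set the two price expressions equal: 544/13 - (2/13)Q = 24.5 + 0.5Q.
451/26 = (17/26)Q, so Q* = 451/17.
P* = 544/13 − (2/13)(451/17) = 642/17.

P* = 642/17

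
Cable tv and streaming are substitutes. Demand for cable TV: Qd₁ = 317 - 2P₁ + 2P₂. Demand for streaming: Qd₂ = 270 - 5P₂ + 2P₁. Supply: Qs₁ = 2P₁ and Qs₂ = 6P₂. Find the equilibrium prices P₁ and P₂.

Market 1: 317 - 2P₁ + 2P₂ = 2P₁ → 4P₁ - 2P₂ = 317.
Market 2: 11P₂ - 2P₁ = 270.
Eliminating P₂: 11×(1) + 2×(2) gives 40P₁ = 4027, so P₁ = 100.675.
Back-substitute into (2): P₂ = (270 + 2×100.675) / 11 = 42.85.

P₁ = 100.675, P₂ = 42.85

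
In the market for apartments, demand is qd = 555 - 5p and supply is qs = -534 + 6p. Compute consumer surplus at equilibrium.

Equilibrium: 555 - 5p = -534 + 6p gives p* = 99, q* = 60.
Demand choke price (qd = 0): p = 111.
CS = ½(111 − 99)(60) = 360.

Consumer surplus = 360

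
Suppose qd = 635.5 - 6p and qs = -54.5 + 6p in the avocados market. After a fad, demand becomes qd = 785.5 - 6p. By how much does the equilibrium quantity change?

Δq = 75

Original equilibrium: p* = 57.5, q* = 290.5.
New equilibrium: 785.5 - 6p = -54.5 + 6p, so 840 = 12p and p' = 70; q' = 785.5 − 6(70) = 365.5.
Change in quantity: 365.5 − 290.5 = 75.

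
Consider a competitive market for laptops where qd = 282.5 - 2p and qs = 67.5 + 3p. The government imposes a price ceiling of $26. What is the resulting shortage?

Shortage = 85

Equilibrium price would be p* = 43, so the ceiling at 26 binds.
At p = 26: qd = 282.5 − 2(26) = 230.5, qs = 67.5 + 3(26) = 145.5.
Shortage = 230.5 − 145.5 = 85.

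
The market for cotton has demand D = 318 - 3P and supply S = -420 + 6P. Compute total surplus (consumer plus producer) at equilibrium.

Equilibrium: 318 - 3P = -420 + 6P gives P* = 82, Q* = 72.
Demand choke price: P = 106; supply starts at P = 70.
CS = ½(106 − 82)(72) = 864; PS = ½(82 − 70)(72) = 432.

Total surplus = 1296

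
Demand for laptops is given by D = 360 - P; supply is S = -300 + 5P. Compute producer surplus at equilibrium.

Producer surplus = 6250

Equilibrium: 360 - P = -300 + 5P gives P* = 110, Q* = 250.
Supply starts at P = 60 (where S = 0).
PS = ½(110 − 60)(250) = 6250.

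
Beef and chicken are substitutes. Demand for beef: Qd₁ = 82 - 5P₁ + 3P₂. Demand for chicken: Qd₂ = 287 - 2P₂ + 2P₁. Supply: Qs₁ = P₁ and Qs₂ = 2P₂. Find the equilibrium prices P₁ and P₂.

P₁ = 1189/18, P₂ = 943/9

Market 1: 82 - 5P₁ + 3P₂ = P₁ → 6P₁ - 3P₂ = 82.
Market 2: 4P₂ - 2P₁ = 287.
Eliminating P₂: 4×(1) + 3×(2) gives 18P₁ = 1189, so P₁ = 1189/18.
Back-substitute into (2): P₂ = (287 + 2×1189/18) / 4 = 943/9.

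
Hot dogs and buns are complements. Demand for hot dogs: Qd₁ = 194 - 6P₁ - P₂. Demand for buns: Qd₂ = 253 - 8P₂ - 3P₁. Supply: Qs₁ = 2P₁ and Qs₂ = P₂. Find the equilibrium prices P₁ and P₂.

P₁ = 1493/69, P₂ = 1442/69

Market 1: 194 - 6P₁ - P₂ = 2P₁ → 8P₁ + P₂ = 194.
Market 2: 9P₂ + 3P₁ = 253.
Eliminating P₂: 9×(1) − 1×(2) gives 69P₁ = 1493, so P₁ = 1493/69.
Back-substitute into (2): P₂ = (253 − 3×1493/69) / 9 = 1442/69.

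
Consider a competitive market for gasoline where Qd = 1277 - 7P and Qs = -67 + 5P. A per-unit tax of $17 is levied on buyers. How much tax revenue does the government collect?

Tax revenue = 90457/12

Pre-tax equilibrium: P* = 112, Q* = 493.
Tax on buyers shifts demand to Qd = 1277 − 7(P + 17) = 1158 - 7P.
1158 - 7P = -67 + 5P gives seller price Ps = 1225/12; buyers pay Pb = 1225/12 + 17 = 1429/12.
New quantity: Q = 1277 − 7(1429/12) = 5321/12.
Revenue = 17 × 5321/12 = 90457/12.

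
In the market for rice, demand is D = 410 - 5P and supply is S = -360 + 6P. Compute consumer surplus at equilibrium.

Consumer surplus = 360

Equilibrium: 410 - 5P = -360 + 6P gives P* = 70, Q* = 60.
Demand choke price (D = 0): P = 82.
CS = ½(82 − 70)(60) = 360.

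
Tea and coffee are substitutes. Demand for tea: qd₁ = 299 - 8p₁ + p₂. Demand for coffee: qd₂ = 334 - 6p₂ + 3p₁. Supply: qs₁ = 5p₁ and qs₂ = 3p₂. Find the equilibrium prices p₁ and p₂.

p₁ = 3025/114, p₂ = 5239/114

Market 1: 299 - 8p₁ + p₂ = 5p₁ → 13p₁ - p₂ = 299.
Market 2: 9p₂ - 3p₁ = 334.
Eliminating p₂: 9×(1) + 1×(2) gives 114p₁ = 3025, so p₁ = 3025/114.
Back-substitute into (2): p₂ = (334 + 3×3025/114) / 9 = 5239/114.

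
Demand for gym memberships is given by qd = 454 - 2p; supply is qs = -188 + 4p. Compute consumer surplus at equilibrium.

Equilibrium: 454 - 2p = -188 + 4p gives p* = 107, q* = 240.
Demand choke price (qd = 0): p = 227.
CS = ½(227 − 107)(240) = 14400.

Consumer surplus = 14400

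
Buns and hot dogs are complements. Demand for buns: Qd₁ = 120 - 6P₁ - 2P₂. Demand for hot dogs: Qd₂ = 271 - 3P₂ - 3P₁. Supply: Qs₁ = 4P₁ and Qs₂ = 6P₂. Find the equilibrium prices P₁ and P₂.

P₁ = 269/42, P₂ = 1175/42

Market 1: 120 - 6P₁ - 2P₂ = 4P₁ → 10P₁ + 2P₂ = 120.
Market 2: 9P₂ + 3P₁ = 271.
Eliminating P₂: 9×(1) − 2×(2) gives 84P₁ = 538, so P₁ = 269/42.
Back-substitute into (2): P₂ = (271 − 3×269/42) / 9 = 1175/42.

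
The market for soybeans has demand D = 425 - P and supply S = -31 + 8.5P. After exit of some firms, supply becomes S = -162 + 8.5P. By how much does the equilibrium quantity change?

ΔQ = -262/19

Original equilibrium: P* = 48, Q* = 377.
New equilibrium: 425 - P = -162 + 8.5P, so 587 = 9.5P and P' = 1174/19; Q' = 425 − 1(1174/19) = 6901/19.
Change in quantity: 6901/19 − 377 = -262/19.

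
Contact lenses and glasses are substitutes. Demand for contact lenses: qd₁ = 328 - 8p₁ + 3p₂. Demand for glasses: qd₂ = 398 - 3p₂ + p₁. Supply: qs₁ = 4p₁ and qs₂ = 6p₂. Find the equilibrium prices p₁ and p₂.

Market 1: 328 - 8p₁ + 3p₂ = 4p₁ → 12p₁ - 3p₂ = 328.
Market 2: 9p₂ - p₁ = 398.
Eliminating p₂: 9×(1) + 3×(2) gives 105p₁ = 4146, so p₁ = 1382/35.
Back-substitute into (2): p₂ = (398 + 1×1382/35) / 9 = 5104/105.

p₁ = 1382/35, p₂ = 5104/105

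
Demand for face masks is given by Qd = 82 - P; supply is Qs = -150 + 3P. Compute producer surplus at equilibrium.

Equilibrium: 82 - P = -150 + 3P gives P* = 58, Q* = 24.
Supply starts at P = 50 (where Qs = 0).
PS = ½(58 − 50)(24) = 96.

Producer surplus = 96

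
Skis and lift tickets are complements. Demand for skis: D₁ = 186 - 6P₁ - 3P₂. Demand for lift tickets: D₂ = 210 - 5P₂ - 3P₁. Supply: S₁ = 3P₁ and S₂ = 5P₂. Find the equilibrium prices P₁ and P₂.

P₁ = 410/27, P₂ = 148/9

Market 1: 186 - 6P₁ - 3P₂ = 3P₁ → 9P₁ + 3P₂ = 186.
Market 2: 10P₂ + 3P₁ = 210.
Eliminating P₂: 10×(1) − 3×(2) gives 81P₁ = 1230, so P₁ = 410/27.
Back-substitute into (2): P₂ = (210 − 3×410/27) / 10 = 148/9.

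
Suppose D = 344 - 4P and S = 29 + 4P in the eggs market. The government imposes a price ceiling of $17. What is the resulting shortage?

Shortage = 179

Equilibrium price would be P* = 39.375, so the ceiling at 17 binds.
At P = 17: D = 344 − 4(17) = 276, S = 29 + 4(17) = 97.
Shortage = 276 − 97 = 179.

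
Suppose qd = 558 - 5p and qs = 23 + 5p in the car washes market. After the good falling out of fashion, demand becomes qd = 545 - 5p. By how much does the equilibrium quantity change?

Original equilibrium: p* = 53.5, q* = 290.5.
New equilibrium: 545 - 5p = 23 + 5p, so 522 = 10p and p' = 52.2; q' = 545 − 5(52.2) = 284.
Change in quantity: 284 − 290.5 = -6.5.

Δq = -6.5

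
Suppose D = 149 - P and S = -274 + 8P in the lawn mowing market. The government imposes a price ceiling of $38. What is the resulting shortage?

Equilibrium price would be P* = 47, so the ceiling at 38 binds.
At P = 38: D = 149 − 1(38) = 111, S = -274 + 8(38) = 30.
Shortage = 111 − 30 = 81.

Shortage = 81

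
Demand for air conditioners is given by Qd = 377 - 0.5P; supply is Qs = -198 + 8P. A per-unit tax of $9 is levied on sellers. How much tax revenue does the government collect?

Pre-tax equilibrium: P* = 1150/17, Q* = 5834/17.
Tax on sellers shifts supply to Qs = -198 + 8(P − 9) = -270 + 8P.
377 - 0.5P = -270 + 8P gives buyer price Pb = 1294/17; sellers receive Ps = 1294/17 − 9 = 1141/17.
New quantity: Q = 377 − 0.5(1294/17) = 5762/17.
Revenue = 9 × 5762/17 = 51858/17.

Tax revenue = 51858/17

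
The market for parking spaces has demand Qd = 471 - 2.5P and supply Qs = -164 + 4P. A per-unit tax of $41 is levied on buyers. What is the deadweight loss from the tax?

Deadweight loss = 16810/13

Pre-tax equilibrium: P* = 1270/13, Q* = 2948/13.
Tax on buyers shifts demand to Qd = 471 − 2.5(P + 41) = 368.5 - 2.5P.
368.5 - 2.5P = -164 + 4P gives seller price Ps = 1065/13; buyers pay Pb = 1065/13 + 41 = 1598/13.
New quantity: Q = 471 − 2.5(1598/13) = 2128/13.
DWL = ½ × 41 × (2948/13 − 2128/13) = 16810/13.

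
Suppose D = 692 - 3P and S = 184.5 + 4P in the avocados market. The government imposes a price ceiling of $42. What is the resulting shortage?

Shortage = 213.5

Equilibrium price would be P* = 72.5, so the ceiling at 42 binds.
At P = 42: D = 692 − 3(42) = 566, S = 184.5 + 4(42) = 352.5.
Shortage = 566 − 352.5 = 213.5.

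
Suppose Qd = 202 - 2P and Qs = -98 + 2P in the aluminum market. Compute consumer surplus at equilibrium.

Equilibrium: 202 - 2P = -98 + 2P gives P* = 75, Q* = 52.
Demand choke price (Qd = 0): P = 101.
CS = ½(101 − 75)(52) = 676.

Consumer surplus = 676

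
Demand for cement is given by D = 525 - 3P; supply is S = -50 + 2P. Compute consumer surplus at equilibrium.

Equilibrium: 525 - 3P = -50 + 2P gives P* = 115, Q* = 180.
Demand choke price (D = 0): P = 175.
CS = ½(175 − 115)(180) = 5400.

Consumer surplus = 5400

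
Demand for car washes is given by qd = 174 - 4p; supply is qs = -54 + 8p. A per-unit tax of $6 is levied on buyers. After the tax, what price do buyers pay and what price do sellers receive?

Pre-tax equilibrium: p* = 19, q* = 98.
Tax on buyers shifts demand to qd = 174 − 4(p + 6) = 150 - 4p.
150 - 4p = -54 + 8p gives seller price ps = 17; buyers pay pb = 17 + 6 = 23.
New quantity: q = 174 − 4(23) = 82.

Buyers pay $23, sellers receive $17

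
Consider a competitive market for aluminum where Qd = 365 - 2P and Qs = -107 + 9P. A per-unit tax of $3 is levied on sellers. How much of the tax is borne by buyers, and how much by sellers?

Buyers bear 27/11, sellers bear 6/11

Pre-tax equilibrium: P* = 472/11, Q* = 3071/11.
Tax on sellers shifts supply to Qs = -107 + 9(P − 3) = -134 + 9P.
365 - 2P = -134 + 9P gives buyer price Pb = 499/11; sellers receive Ps = 499/11 − 3 = 466/11.
New quantity: Q = 365 − 2(499/11) = 3017/11.
Buyer burden = 499/11 − 472/11 = 27/11; seller burden = 472/11 − 466/11 = 6/11.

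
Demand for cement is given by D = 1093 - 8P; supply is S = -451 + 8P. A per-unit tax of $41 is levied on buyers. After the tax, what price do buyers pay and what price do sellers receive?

Buyers pay $117, sellers receive $76

Pre-tax equilibrium: P* = 96.5, Q* = 321.
Tax on buyers shifts demand to D = 1093 − 8(P + 41) = 765 - 8P.
765 - 8P = -451 + 8P gives seller price Ps = 76; buyers pay Pb = 76 + 41 = 117.
New quantity: Q = 1093 − 8(117) = 157.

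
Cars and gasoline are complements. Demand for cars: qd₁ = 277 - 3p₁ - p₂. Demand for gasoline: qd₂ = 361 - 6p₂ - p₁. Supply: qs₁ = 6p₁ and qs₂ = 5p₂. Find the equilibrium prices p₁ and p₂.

Market 1: 277 - 3p₁ - p₂ = 6p₁ → 9p₁ + p₂ = 277.
Market 2: 11p₂ + p₁ = 361.
Eliminating p₂: 11×(1) − 1×(2) gives 98p₁ = 2686, so p₁ = 1343/49.
Back-substitute into (2): p₂ = (361 − 1×1343/49) / 11 = 1486/49.

p₁ = 1343/49, p₂ = 1486/49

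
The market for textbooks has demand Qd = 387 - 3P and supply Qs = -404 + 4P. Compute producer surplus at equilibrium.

Equilibrium: 387 - 3P = -404 + 4P gives P* = 113, Q* = 48.
Supply starts at P = 101 (where Qs = 0).
PS = ½(113 − 101)(48) = 288.

Producer surplus = 288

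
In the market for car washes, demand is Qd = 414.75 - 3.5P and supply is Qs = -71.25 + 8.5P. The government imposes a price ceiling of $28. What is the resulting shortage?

Shortage = 150

Equilibrium price would be P* = 40.5, so the ceiling at 28 binds.
At P = 28: Qd = 414.75 − 3.5(28) = 316.75, Qs = -71.25 + 8.5(28) = 166.75.
Shortage = 316.75 − 166.75 = 150.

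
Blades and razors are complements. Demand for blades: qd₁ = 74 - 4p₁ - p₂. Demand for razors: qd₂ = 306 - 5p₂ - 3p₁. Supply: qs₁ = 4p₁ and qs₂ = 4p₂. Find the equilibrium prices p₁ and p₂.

Market 1: 74 - 4p₁ - p₂ = 4p₁ → 8p₁ + p₂ = 74.
Market 2: 9p₂ + 3p₁ = 306.
Eliminating p₂: 9×(1) − 1×(2) gives 69p₁ = 360, so p₁ = 120/23.
Back-substitute into (2): p₂ = (306 − 3×120/23) / 9 = 742/23.

p₁ = 120/23, p₂ = 742/23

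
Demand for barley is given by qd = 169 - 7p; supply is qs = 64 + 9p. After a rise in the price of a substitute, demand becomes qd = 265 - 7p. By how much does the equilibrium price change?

Original equilibrium: p* = 6.5625, q* = 123.0625.
New equilibrium: 265 - 7p = 64 + 9p, so 201 = 16p and p' = 12.5625; q' = 265 − 7(12.5625) = 177.0625.
Change in price: 12.5625 − 6.5625 = 6.

Δp = 6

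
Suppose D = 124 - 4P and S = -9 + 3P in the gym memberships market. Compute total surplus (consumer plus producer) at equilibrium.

Equilibrium: 124 - 4P = -9 + 3P gives P* = 19, Q* = 48.
Demand choke price: P = 31; supply starts at P = 3.
CS = ½(31 − 19)(48) = 288; PS = ½(19 − 3)(48) = 384.

Total surplus = 672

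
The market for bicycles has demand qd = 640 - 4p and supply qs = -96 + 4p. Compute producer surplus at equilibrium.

Equilibrium: 640 - 4p = -96 + 4p gives p* = 92, q* = 272.
Supply starts at p = 24 (where qs = 0).
PS = ½(92 − 24)(272) = 9248.

Producer surplus = 9248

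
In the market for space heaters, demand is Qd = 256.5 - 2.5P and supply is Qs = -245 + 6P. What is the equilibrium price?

P* = 59

Set Qd = Qs: 256.5 - 2.5P = -245 + 6P.
501.5 = 8.5P, so P* = 59.
Q* = 256.5 − 2.5(59) = 109.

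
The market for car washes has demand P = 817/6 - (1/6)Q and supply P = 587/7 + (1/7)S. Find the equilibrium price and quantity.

P* = 108, Q* = 169

Set the two price expressions equal: 817/6 - (1/6)Q = 587/7 + (1/7)Q.
2197/42 = (13/42)Q, so Q* = 169.
P* = 817/6 − (1/6)(169) = 108.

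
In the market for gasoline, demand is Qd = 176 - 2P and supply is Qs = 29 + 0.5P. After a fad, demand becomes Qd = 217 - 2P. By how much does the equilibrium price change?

ΔP = 16.4

Original equilibrium: P* = 58.8, Q* = 58.4.
New equilibrium: 217 - 2P = 29 + 0.5P, so 188 = 2.5P and P' = 75.2; Q' = 217 − 2(75.2) = 66.6.
Change in price: 75.2 − 58.8 = 16.4.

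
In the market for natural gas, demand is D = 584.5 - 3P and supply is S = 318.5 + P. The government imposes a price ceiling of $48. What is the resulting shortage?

Shortage = 74

Equilibrium price would be P* = 66.5, so the ceiling at 48 binds.
At P = 48: D = 584.5 − 3(48) = 440.5, S = 318.5 + 1(48) = 366.5.
Shortage = 440.5 − 366.5 = 74.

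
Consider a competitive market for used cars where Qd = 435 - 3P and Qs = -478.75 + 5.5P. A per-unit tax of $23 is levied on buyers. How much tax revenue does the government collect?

Pre-tax equilibrium: P* = 107.5, Q* = 112.5.
Tax on buyers shifts demand to Qd = 435 − 3(P + 23) = 366 - 3P.
366 - 3P = -478.75 + 5.5P gives seller price Ps = 3379/34; buyers pay Pb = 3379/34 + 23 = 4161/34.
New quantity: Q = 435 − 3(4161/34) = 2307/34.
Revenue = 23 × 2307/34 = 53061/34.

Tax revenue = 53061/34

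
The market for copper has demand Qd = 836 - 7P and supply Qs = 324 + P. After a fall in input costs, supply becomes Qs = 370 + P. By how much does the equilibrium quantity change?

ΔQ = 40.25

Original equilibrium: P* = 64, Q* = 388.
New equilibrium: 836 - 7P = 370 + P, so 466 = 8P and P' = 58.25; Q' = 836 − 7(58.25) = 428.25.
Change in quantity: 428.25 − 388 = 40.25.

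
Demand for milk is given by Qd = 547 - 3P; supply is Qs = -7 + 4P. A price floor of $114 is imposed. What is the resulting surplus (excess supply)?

Surplus = 244

Equilibrium price would be P* = 554/7, so the floor at 114 binds.
At P = 114: Qd = 205, Qs = 449.
Surplus = 449 − 205 = 244.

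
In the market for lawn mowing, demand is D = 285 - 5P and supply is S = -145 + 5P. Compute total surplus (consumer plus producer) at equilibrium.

Total surplus = 980

Equilibrium: 285 - 5P = -145 + 5P gives P* = 43, Q* = 70.
Demand choke price: P = 57; supply starts at P = 29.
CS = ½(57 − 43)(70) = 490; PS = ½(43 − 29)(70) = 490.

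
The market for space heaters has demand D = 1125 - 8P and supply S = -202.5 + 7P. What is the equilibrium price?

P* = 88.5

Set D = S: 1125 - 8P = -202.5 + 7P.
1327.5 = 15P, so P* = 88.5.
Q* = 1125 − 8(88.5) = 417.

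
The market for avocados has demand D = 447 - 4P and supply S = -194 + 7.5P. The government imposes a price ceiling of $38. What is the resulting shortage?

Equilibrium price would be P* = 1282/23, so the ceiling at 38 binds.
At P = 38: D = 447 − 4(38) = 295, S = -194 + 7.5(38) = 91.
Shortage = 295 − 91 = 204.

Shortage = 204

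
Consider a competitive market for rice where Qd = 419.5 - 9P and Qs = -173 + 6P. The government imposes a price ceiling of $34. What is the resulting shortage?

Equilibrium price would be P* = 39.5, so the ceiling at 34 binds.
At P = 34: Qd = 419.5 − 9(34) = 113.5, Qs = -173 + 6(34) = 31.
Shortage = 113.5 − 31 = 82.5.

Shortage = 82.5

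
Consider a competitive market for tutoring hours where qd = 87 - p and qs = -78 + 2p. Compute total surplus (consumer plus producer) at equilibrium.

Total surplus = 768

Equilibrium: 87 - p = -78 + 2p gives p* = 55, q* = 32.
Demand choke price: p = 87; supply starts at p = 39.
CS = ½(87 − 55)(32) = 512; PS = ½(55 − 39)(32) = 256.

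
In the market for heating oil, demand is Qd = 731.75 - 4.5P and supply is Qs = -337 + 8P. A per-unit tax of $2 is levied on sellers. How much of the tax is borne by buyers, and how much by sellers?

Buyers bear $1.28, sellers bear $0.72

Pre-tax equilibrium: P* = 85.5, Q* = 347.
Tax on sellers shifts supply to Qs = -337 + 8(P − 2) = -353 + 8P.
731.75 - 4.5P = -353 + 8P gives buyer price Pb = 86.78; sellers receive Ps = 86.78 − 2 = 84.78.
New quantity: Q = 731.75 − 4.5(86.78) = 341.24.
Buyer burden = 86.78 − 85.5 = 1.28; seller burden = 85.5 − 84.78 = 0.72.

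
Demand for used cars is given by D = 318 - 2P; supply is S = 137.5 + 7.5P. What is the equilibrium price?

Set D = S: 318 - 2P = 137.5 + 7.5P.
180.5 = 9.5P, so P* = 19.
Q* = 318 − 2(19) = 280.

P* = 19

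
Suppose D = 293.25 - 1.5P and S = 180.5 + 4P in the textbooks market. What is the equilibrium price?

Set D = S: 293.25 - 1.5P = 180.5 + 4P.
112.75 = 5.5P, so P* = 20.5.
Q* = 293.25 − 1.5(20.5) = 262.5.

P* = 20.5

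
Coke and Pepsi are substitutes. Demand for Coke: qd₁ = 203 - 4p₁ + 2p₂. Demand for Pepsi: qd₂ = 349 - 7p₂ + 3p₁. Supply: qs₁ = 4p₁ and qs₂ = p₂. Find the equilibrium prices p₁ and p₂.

Market 1: 203 - 4p₁ + 2p₂ = 4p₁ → 8p₁ - 2p₂ = 203.
Market 2: 8p₂ - 3p₁ = 349.
Eliminating p₂: 8×(1) + 2×(2) gives 58p₁ = 2322, so p₁ = 1161/29.
Back-substitute into (2): p₂ = (349 + 3×1161/29) / 8 = 3401/58.

p₁ = 1161/29, p₂ = 3401/58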